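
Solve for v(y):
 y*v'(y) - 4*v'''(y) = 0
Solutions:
 v(y) = C1 + Integral(C2*airyai(2^(1/3)*y/2) + C3*airybi(2^(1/3)*y/2), y)


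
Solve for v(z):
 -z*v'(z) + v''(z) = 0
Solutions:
 v(z) = C1 + C2*erfi(sqrt(2)*z/2)


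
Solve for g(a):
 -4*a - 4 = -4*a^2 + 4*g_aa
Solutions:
 g(a) = C1 + C2*a + a^4/12 - a^3/6 - a^2/2


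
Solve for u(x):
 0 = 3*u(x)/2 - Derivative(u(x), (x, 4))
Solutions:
 u(x) = C1*exp(-2^(3/4)*3^(1/4)*x/2) + C2*exp(2^(3/4)*3^(1/4)*x/2) + C3*sin(2^(3/4)*3^(1/4)*x/2) + C4*cos(2^(3/4)*3^(1/4)*x/2)


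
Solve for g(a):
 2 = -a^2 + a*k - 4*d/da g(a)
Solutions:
 g(a) = C1 - a^3/12 + a^2*k/8 - a/2


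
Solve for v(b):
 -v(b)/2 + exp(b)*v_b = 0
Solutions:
 v(b) = C1*exp(-exp(-b)/2)


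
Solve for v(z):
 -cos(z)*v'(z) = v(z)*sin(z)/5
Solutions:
 v(z) = C1*cos(z)^(1/5)


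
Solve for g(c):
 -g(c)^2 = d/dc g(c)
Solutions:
 g(c) = 1/(C1 + c)


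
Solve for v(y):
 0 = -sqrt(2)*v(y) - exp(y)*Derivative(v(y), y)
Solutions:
 v(y) = C1*exp(sqrt(2)*exp(-y))


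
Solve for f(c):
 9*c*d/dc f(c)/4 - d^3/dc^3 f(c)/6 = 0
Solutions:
 f(c) = C1 + Integral(C2*airyai(3*2^(2/3)*c/2) + C3*airybi(3*2^(2/3)*c/2), c)


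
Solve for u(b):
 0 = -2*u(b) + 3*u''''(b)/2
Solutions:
 u(b) = C1*exp(-sqrt(2)*3^(3/4)*b/3) + C2*exp(sqrt(2)*3^(3/4)*b/3) + C3*sin(sqrt(2)*3^(3/4)*b/3) + C4*cos(sqrt(2)*3^(3/4)*b/3)


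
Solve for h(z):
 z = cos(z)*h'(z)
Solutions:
 h(z) = C1 + Integral(z/cos(z), z)


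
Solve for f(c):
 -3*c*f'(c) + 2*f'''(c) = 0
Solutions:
 f(c) = C1 + Integral(C2*airyai(2^(2/3)*3^(1/3)*c/2) + C3*airybi(2^(2/3)*3^(1/3)*c/2), c)


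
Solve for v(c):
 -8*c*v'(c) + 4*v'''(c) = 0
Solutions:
 v(c) = C1 + Integral(C2*airyai(2^(1/3)*c) + C3*airybi(2^(1/3)*c), c)


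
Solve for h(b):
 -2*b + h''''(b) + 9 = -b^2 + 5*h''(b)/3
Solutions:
 h(b) = C1 + C2*b + C3*exp(-sqrt(15)*b/3) + C4*exp(sqrt(15)*b/3) + b^4/20 - b^3/5 + 153*b^2/50


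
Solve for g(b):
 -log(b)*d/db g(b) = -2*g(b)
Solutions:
 g(b) = C1*exp(2*li(b))


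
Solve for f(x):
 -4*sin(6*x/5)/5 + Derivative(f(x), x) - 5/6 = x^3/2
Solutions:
 f(x) = C1 + x^4/8 + 5*x/6 - 2*cos(6*x/5)/3


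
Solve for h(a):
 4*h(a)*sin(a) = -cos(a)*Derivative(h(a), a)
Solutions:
 h(a) = C1*cos(a)^4


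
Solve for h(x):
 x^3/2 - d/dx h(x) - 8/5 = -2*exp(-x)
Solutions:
 h(x) = C1 + x^4/8 - 8*x/5 - 2*exp(-x)


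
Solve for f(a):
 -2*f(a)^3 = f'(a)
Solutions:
 f(a) = -sqrt(2)*sqrt(-1/(C1 - 2*a))/2
 f(a) = sqrt(2)*sqrt(-1/(C1 - 2*a))/2


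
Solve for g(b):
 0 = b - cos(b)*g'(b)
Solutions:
 g(b) = C1 + Integral(b/cos(b), b)


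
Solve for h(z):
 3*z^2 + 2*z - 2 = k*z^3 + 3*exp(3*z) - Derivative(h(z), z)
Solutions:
 h(z) = C1 + k*z^4/4 - z^3 - z^2 + 2*z + exp(3*z)


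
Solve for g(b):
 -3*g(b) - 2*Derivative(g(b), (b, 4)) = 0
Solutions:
 g(b) = (C1*sin(6^(1/4)*b/2) + C2*cos(6^(1/4)*b/2))*exp(-6^(1/4)*b/2) + (C3*sin(6^(1/4)*b/2) + C4*cos(6^(1/4)*b/2))*exp(6^(1/4)*b/2)


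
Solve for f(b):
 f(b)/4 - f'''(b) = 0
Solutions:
 f(b) = C3*exp(2^(1/3)*b/2) + (C1*sin(2^(1/3)*sqrt(3)*b/4) + C2*cos(2^(1/3)*sqrt(3)*b/4))*exp(-2^(1/3)*b/4)


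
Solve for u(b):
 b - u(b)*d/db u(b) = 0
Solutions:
 u(b) = -sqrt(C1 + b^2)
 u(b) = sqrt(C1 + b^2)


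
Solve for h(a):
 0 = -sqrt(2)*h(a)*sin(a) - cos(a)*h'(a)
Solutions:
 h(a) = C1*cos(a)^(sqrt(2))


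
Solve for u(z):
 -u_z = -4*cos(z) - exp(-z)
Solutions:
 u(z) = C1 + 4*sin(z) - exp(-z)


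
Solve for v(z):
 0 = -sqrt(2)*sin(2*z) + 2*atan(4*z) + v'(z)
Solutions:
 v(z) = C1 - 2*z*atan(4*z) + log(16*z^2 + 1)/4 - sqrt(2)*cos(2*z)/2


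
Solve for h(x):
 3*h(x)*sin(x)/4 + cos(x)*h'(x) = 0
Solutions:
 h(x) = C1*cos(x)^(3/4)


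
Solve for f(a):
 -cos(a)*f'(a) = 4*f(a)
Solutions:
 f(a) = C1*(sin(a)^2 - 2*sin(a) + 1)/(sin(a)^2 + 2*sin(a) + 1)


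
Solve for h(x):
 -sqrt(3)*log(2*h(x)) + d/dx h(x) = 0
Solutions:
 -sqrt(3)*Integral(1/(log(_y) + log(2)), (_y, h(x)))/3 = C1 - x


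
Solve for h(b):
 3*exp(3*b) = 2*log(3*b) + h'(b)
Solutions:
 h(b) = C1 - 2*b*log(b) + 2*b*(1 - log(3)) + exp(3*b)


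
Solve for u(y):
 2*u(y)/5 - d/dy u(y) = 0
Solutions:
 u(y) = C1*exp(2*y/5)


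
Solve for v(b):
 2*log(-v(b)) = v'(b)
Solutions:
 -li(-v(b)) = C1 + 2*b


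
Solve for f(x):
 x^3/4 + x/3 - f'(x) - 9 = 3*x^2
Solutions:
 f(x) = C1 + x^4/16 - x^3 + x^2/6 - 9*x


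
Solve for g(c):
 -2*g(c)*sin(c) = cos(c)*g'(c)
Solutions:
 g(c) = C1*cos(c)^2


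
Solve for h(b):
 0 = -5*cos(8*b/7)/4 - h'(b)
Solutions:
 h(b) = C1 - 35*sin(8*b/7)/32


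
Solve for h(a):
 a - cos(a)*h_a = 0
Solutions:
 h(a) = C1 + Integral(a/cos(a), a)


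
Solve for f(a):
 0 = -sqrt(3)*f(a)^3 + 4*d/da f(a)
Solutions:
 f(a) = -sqrt(2)*sqrt(-1/(C1 + sqrt(3)*a))
 f(a) = sqrt(2)*sqrt(-1/(C1 + sqrt(3)*a))


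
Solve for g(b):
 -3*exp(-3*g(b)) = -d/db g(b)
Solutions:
 g(b) = log(C1 + 9*b)/3
 g(b) = log((-3^(1/3) - 3^(5/6)*I)*(C1 + 3*b)^(1/3)/2)
 g(b) = log((-3^(1/3) + 3^(5/6)*I)*(C1 + 3*b)^(1/3)/2)


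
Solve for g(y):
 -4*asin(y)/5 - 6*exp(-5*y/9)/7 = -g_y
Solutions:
 g(y) = C1 + 4*y*asin(y)/5 + 4*sqrt(1 - y^2)/5 - 54*exp(-5*y/9)/35


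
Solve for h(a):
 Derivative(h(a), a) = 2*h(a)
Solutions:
 h(a) = C1*exp(2*a)


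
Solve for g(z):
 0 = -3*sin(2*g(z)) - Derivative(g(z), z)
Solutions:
 g(z) = pi - acos((-C1 - exp(12*z))/(C1 - exp(12*z)))/2
 g(z) = acos((-C1 - exp(12*z))/(C1 - exp(12*z)))/2


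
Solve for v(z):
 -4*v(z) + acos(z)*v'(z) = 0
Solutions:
 v(z) = C1*exp(4*Integral(1/acos(z), z))


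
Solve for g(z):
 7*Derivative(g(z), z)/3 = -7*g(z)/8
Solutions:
 g(z) = C1*exp(-3*z/8)


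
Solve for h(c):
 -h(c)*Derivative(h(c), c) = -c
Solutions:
 h(c) = -sqrt(C1 + c^2)
 h(c) = sqrt(C1 + c^2)


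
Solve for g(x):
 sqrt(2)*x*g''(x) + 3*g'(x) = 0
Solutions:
 g(x) = C1 + C2*x^(1 - 3*sqrt(2)/2)


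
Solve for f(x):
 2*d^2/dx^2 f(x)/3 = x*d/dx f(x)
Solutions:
 f(x) = C1 + C2*erfi(sqrt(3)*x/2)


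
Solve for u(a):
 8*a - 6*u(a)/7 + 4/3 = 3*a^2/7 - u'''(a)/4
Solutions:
 u(a) = C3*exp(2*3^(1/3)*7^(2/3)*a/7) - a^2/2 + 28*a/3 + (C1*sin(3^(5/6)*7^(2/3)*a/7) + C2*cos(3^(5/6)*7^(2/3)*a/7))*exp(-3^(1/3)*7^(2/3)*a/7) + 14/9


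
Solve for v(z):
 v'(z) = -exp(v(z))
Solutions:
 v(z) = log(1/(C1 + z))


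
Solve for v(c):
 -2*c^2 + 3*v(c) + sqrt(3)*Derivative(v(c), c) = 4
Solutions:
 v(c) = C1*exp(-sqrt(3)*c) + 2*c^2/3 - 4*sqrt(3)*c/9 + 16/9


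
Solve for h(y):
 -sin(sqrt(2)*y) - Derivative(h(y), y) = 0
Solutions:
 h(y) = C1 + sqrt(2)*cos(sqrt(2)*y)/2


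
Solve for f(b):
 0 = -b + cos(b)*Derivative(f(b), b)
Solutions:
 f(b) = C1 + Integral(b/cos(b), b)


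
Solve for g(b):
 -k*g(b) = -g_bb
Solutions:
 g(b) = C1*exp(-b*sqrt(k)) + C2*exp(b*sqrt(k))


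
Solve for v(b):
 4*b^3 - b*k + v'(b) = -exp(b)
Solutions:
 v(b) = C1 - b^4 + b^2*k/2 - exp(b)


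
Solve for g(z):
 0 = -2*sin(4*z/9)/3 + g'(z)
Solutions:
 g(z) = C1 - 3*cos(4*z/9)/2


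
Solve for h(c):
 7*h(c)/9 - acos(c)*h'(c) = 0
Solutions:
 h(c) = C1*exp(7*Integral(1/acos(c), c)/9)


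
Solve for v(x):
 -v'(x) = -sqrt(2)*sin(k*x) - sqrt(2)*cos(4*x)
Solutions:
 v(x) = C1 + sqrt(2)*sin(4*x)/4 - sqrt(2)*cos(k*x)/k


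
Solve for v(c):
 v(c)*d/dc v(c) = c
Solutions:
 v(c) = -sqrt(C1 + c^2)
 v(c) = sqrt(C1 + c^2)


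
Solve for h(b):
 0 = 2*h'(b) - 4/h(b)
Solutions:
 h(b) = -sqrt(C1 + 4*b)
 h(b) = sqrt(C1 + 4*b)


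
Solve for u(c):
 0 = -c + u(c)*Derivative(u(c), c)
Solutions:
 u(c) = -sqrt(C1 + c^2)
 u(c) = sqrt(C1 + c^2)


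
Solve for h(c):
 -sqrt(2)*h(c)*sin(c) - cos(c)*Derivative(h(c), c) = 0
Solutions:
 h(c) = C1*cos(c)^(sqrt(2))


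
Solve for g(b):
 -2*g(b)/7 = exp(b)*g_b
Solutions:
 g(b) = C1*exp(2*exp(-b)/7)


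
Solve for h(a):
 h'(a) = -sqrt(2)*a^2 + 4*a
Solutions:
 h(a) = C1 - sqrt(2)*a^3/3 + 2*a^2


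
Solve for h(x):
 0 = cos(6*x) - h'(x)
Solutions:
 h(x) = C1 + sin(6*x)/6


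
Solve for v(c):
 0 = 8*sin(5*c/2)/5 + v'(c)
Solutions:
 v(c) = C1 + 16*cos(5*c/2)/25


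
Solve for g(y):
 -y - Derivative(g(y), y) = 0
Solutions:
 g(y) = C1 - y^2/2


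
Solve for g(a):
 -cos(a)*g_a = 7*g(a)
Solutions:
 g(a) = C1*sqrt(sin(a) - 1)*(sin(a)^3 - 3*sin(a)^2 + 3*sin(a) - 1)/(sqrt(sin(a) + 1)*(sin(a)^3 + 3*sin(a)^2 + 3*sin(a) + 1))


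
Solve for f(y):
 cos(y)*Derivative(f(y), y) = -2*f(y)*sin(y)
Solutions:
 f(y) = C1*cos(y)^2


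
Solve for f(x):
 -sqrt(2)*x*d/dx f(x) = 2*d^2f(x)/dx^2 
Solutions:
 f(x) = C1 + C2*erf(2^(1/4)*x/2)


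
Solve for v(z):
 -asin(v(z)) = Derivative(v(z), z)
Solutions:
 Integral(1/asin(_y), (_y, v(z))) = C1 - z


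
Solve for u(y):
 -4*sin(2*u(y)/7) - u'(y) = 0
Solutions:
 4*y + 7*log(cos(2*u(y)/7) - 1)/4 - 7*log(cos(2*u(y)/7) + 1)/4 = C1


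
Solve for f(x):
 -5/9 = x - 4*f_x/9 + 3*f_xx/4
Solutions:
 f(x) = C1 + C2*exp(16*x/27) + 9*x^2/8 + 323*x/64


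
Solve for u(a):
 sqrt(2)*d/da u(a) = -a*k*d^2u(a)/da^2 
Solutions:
 u(a) = C1 + a^(((re(k) - sqrt(2))*re(k) + im(k)^2)/(re(k)^2 + im(k)^2))*(C2*sin(sqrt(2)*log(a)*Abs(im(k))/(re(k)^2 + im(k)^2)) + C3*cos(sqrt(2)*log(a)*im(k)/(re(k)^2 + im(k)^2)))


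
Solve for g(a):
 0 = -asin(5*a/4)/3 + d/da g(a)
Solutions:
 g(a) = C1 + a*asin(5*a/4)/3 + sqrt(16 - 25*a^2)/15


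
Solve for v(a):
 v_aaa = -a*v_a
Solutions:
 v(a) = C1 + Integral(C2*airyai(-a) + C3*airybi(-a), a)


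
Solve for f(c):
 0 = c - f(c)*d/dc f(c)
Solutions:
 f(c) = -sqrt(C1 + c^2)
 f(c) = sqrt(C1 + c^2)


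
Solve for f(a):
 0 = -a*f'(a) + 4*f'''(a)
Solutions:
 f(a) = C1 + Integral(C2*airyai(2^(1/3)*a/2) + C3*airybi(2^(1/3)*a/2), a)


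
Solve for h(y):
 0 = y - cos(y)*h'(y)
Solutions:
 h(y) = C1 + Integral(y/cos(y), y)


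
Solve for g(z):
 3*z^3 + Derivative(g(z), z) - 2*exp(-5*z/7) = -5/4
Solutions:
 g(z) = C1 - 3*z^4/4 - 5*z/4 - 14*exp(-5*z/7)/5


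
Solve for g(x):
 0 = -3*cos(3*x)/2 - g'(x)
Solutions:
 g(x) = C1 - sin(3*x)/2


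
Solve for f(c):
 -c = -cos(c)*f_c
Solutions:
 f(c) = C1 + Integral(c/cos(c), c)


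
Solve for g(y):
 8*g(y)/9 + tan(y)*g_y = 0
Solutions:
 g(y) = C1/sin(y)^(8/9)


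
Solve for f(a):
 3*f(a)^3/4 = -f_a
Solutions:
 f(a) = -sqrt(2)*sqrt(-1/(C1 - 3*a))
 f(a) = sqrt(2)*sqrt(-1/(C1 - 3*a))


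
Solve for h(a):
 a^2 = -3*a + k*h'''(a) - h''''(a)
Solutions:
 h(a) = C1 + C2*a + C3*a^2 + C4*exp(a*k) + a^5/(60*k) + a^4*(3 + 2/k)/(24*k) + a^3*(3 + 2/k)/(6*k^2)


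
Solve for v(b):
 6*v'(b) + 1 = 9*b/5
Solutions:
 v(b) = C1 + 3*b^2/20 - b/6


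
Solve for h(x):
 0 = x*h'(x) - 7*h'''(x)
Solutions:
 h(x) = C1 + Integral(C2*airyai(7^(2/3)*x/7) + C3*airybi(7^(2/3)*x/7), x)


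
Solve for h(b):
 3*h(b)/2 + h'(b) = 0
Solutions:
 h(b) = C1*exp(-3*b/2)


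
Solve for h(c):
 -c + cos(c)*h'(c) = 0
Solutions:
 h(c) = C1 + Integral(c/cos(c), c)


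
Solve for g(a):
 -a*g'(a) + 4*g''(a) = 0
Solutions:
 g(a) = C1 + C2*erfi(sqrt(2)*a/4)


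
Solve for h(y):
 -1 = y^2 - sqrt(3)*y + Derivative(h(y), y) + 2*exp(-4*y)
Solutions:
 h(y) = C1 - y^3/3 + sqrt(3)*y^2/2 - y + exp(-4*y)/2


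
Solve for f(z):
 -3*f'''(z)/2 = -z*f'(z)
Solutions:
 f(z) = C1 + Integral(C2*airyai(2^(1/3)*3^(2/3)*z/3) + C3*airybi(2^(1/3)*3^(2/3)*z/3), z)


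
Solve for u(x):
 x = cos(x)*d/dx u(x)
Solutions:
 u(x) = C1 + Integral(x/cos(x), x)


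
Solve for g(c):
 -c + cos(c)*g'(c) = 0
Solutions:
 g(c) = C1 + Integral(c/cos(c), c)


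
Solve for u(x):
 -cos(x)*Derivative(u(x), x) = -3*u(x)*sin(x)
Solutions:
 u(x) = C1/cos(x)^3


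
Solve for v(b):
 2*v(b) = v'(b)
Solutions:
 v(b) = C1*exp(2*b)


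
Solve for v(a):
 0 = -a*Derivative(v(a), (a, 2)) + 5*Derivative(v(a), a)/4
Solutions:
 v(a) = C1 + C2*a^(9/4)


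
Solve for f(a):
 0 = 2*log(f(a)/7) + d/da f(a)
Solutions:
 -Integral(1/(-log(_y) + log(7)), (_y, f(a)))/2 = C1 - a


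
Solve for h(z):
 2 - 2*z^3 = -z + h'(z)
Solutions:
 h(z) = C1 - z^4/2 + z^2/2 + 2*z


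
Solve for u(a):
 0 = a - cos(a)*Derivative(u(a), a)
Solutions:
 u(a) = C1 + Integral(a/cos(a), a)


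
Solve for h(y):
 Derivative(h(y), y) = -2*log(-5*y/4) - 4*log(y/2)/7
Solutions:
 h(y) = C1 - 18*y*log(y)/7 + y*(-2*log(5) + 18/7 + 32*log(2)/7 - 2*I*pi)


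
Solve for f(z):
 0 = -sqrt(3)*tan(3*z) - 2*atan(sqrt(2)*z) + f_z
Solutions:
 f(z) = C1 + 2*z*atan(sqrt(2)*z) - sqrt(2)*log(2*z^2 + 1)/2 - sqrt(3)*log(cos(3*z))/3


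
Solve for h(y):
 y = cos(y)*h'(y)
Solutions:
 h(y) = C1 + Integral(y/cos(y), y)


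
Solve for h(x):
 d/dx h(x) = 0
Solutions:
 h(x) = C1


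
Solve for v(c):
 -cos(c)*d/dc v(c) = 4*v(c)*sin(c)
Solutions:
 v(c) = C1*cos(c)^4


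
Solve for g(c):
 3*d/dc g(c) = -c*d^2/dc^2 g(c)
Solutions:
 g(c) = C1 + C2/c^2


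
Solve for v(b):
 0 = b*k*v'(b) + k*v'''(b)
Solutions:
 v(b) = C1 + Integral(C2*airyai(-b) + C3*airybi(-b), b)


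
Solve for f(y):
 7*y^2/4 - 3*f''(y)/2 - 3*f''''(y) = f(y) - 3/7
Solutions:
 f(y) = 7*y^2/4 + (C1*sin(3^(3/4)*y*cos(atan(sqrt(39)/3)/2)/3) + C2*cos(3^(3/4)*y*cos(atan(sqrt(39)/3)/2)/3))*exp(-3^(3/4)*y*sin(atan(sqrt(39)/3)/2)/3) + (C3*sin(3^(3/4)*y*cos(atan(sqrt(39)/3)/2)/3) + C4*cos(3^(3/4)*y*cos(atan(sqrt(39)/3)/2)/3))*exp(3^(3/4)*y*sin(atan(sqrt(39)/3)/2)/3) - 135/28


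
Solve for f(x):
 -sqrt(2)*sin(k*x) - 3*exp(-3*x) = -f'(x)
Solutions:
 f(x) = C1 - exp(-3*x) - sqrt(2)*cos(k*x)/k


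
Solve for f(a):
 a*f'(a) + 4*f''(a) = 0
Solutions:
 f(a) = C1 + C2*erf(sqrt(2)*a/4)


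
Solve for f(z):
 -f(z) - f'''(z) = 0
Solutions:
 f(z) = C3*exp(-z) + (C1*sin(sqrt(3)*z/2) + C2*cos(sqrt(3)*z/2))*exp(z/2)


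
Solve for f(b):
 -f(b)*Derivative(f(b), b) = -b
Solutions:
 f(b) = -sqrt(C1 + b^2)
 f(b) = sqrt(C1 + b^2)


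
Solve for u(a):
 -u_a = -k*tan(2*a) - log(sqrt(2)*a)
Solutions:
 u(a) = C1 + a*log(a) - a + a*log(2)/2 - k*log(cos(2*a))/2


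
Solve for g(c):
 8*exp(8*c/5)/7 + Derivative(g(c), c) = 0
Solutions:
 g(c) = C1 - 5*exp(8*c/5)/7


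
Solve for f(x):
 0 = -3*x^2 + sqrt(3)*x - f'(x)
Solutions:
 f(x) = C1 - x^3 + sqrt(3)*x^2/2


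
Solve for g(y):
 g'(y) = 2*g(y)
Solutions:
 g(y) = C1*exp(2*y)


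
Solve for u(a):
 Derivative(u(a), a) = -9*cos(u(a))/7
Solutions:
 9*a/7 - log(sin(u(a)) - 1)/2 + log(sin(u(a)) + 1)/2 = C1


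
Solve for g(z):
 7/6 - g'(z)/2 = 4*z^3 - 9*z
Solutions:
 g(z) = C1 - 2*z^4 + 9*z^2 + 7*z/3


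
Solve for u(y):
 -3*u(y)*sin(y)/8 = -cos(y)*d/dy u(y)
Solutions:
 u(y) = C1/cos(y)^(3/8)


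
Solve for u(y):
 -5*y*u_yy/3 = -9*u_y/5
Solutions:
 u(y) = C1 + C2*y^(52/25)


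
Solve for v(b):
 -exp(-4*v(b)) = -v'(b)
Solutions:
 v(b) = log(-I*(C1 + 4*b)^(1/4))
 v(b) = log(I*(C1 + 4*b)^(1/4))
 v(b) = log(-(C1 + 4*b)^(1/4))
 v(b) = log(C1 + 4*b)/4


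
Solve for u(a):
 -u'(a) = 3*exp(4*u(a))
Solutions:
 u(a) = log(-I*(1/(C1 + 12*a))^(1/4))
 u(a) = log(I*(1/(C1 + 12*a))^(1/4))
 u(a) = log(-(1/(C1 + 12*a))^(1/4))
 u(a) = log(1/(C1 + 12*a))/4


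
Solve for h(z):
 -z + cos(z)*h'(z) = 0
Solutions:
 h(z) = C1 + Integral(z/cos(z), z)


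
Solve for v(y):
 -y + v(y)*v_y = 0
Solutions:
 v(y) = -sqrt(C1 + y^2)
 v(y) = sqrt(C1 + y^2)


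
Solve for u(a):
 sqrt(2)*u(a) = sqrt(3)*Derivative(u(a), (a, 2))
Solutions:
 u(a) = C1*exp(-2^(1/4)*3^(3/4)*a/3) + C2*exp(2^(1/4)*3^(3/4)*a/3)


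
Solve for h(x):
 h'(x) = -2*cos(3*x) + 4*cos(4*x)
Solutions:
 h(x) = C1 - 2*sin(3*x)/3 + sin(4*x)


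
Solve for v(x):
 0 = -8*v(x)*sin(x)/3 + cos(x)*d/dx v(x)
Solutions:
 v(x) = C1/cos(x)^(8/3)


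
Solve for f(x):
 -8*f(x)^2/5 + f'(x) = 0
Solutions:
 f(x) = -5/(C1 + 8*x)


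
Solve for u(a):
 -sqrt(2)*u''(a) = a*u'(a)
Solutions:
 u(a) = C1 + C2*erf(2^(1/4)*a/2)


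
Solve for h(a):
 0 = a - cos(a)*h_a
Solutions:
 h(a) = C1 + Integral(a/cos(a), a)


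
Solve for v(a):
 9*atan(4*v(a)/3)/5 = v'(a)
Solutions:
 Integral(1/atan(4*_y/3), (_y, v(a))) = C1 + 9*a/5


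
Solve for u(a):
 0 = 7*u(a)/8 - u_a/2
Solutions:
 u(a) = C1*exp(7*a/4)


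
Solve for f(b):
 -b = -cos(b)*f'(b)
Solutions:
 f(b) = C1 + Integral(b/cos(b), b)


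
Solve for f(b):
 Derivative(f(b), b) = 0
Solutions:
 f(b) = C1


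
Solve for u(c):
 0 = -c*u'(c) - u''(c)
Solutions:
 u(c) = C1 + C2*erf(sqrt(2)*c/2)


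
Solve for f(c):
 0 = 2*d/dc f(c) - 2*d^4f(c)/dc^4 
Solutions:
 f(c) = C1 + C4*exp(c) + (C2*sin(sqrt(3)*c/2) + C3*cos(sqrt(3)*c/2))*exp(-c/2)


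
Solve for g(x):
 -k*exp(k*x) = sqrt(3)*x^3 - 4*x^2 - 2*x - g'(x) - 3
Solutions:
 g(x) = C1 + sqrt(3)*x^4/4 - 4*x^3/3 - x^2 - 3*x + exp(k*x)


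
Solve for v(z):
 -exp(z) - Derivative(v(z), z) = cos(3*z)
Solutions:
 v(z) = C1 - exp(z) - sin(3*z)/3


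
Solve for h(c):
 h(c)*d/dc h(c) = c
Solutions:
 h(c) = -sqrt(C1 + c^2)
 h(c) = sqrt(C1 + c^2)


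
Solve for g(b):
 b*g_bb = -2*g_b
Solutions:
 g(b) = C1 + C2/b


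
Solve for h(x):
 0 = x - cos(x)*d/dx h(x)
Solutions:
 h(x) = C1 + Integral(x/cos(x), x)


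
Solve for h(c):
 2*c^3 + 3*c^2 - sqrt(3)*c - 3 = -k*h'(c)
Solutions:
 h(c) = C1 - c^4/(2*k) - c^3/k + sqrt(3)*c^2/(2*k) + 3*c/k


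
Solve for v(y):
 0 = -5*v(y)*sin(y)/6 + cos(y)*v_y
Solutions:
 v(y) = C1/cos(y)^(5/6)


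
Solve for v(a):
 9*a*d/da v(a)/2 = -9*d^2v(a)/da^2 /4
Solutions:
 v(a) = C1 + C2*erf(a)


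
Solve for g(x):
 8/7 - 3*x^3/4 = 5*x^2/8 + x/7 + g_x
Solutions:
 g(x) = C1 - 3*x^4/16 - 5*x^3/24 - x^2/14 + 8*x/7


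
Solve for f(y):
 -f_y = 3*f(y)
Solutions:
 f(y) = C1*exp(-3*y)


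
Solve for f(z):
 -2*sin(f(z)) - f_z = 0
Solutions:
 f(z) = -acos((-C1 - exp(4*z))/(C1 - exp(4*z))) + 2*pi
 f(z) = acos((-C1 - exp(4*z))/(C1 - exp(4*z)))


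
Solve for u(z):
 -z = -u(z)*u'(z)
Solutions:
 u(z) = -sqrt(C1 + z^2)
 u(z) = sqrt(C1 + z^2)


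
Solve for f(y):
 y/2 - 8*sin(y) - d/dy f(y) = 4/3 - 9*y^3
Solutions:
 f(y) = C1 + 9*y^4/4 + y^2/4 - 4*y/3 + 8*cos(y)


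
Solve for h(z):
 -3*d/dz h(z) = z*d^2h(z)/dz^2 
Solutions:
 h(z) = C1 + C2/z^2


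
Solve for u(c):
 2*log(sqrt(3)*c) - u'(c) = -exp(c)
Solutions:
 u(c) = C1 + 2*c*log(c) + c*(-2 + log(3)) + exp(c)


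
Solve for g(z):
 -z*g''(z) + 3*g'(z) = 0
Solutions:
 g(z) = C1 + C2*z^4


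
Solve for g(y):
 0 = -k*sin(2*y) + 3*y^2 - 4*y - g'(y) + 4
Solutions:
 g(y) = C1 + k*cos(2*y)/2 + y^3 - 2*y^2 + 4*y


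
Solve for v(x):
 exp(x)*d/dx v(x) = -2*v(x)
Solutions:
 v(x) = C1*exp(2*exp(-x))


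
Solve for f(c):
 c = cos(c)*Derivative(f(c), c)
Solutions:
 f(c) = C1 + Integral(c/cos(c), c)


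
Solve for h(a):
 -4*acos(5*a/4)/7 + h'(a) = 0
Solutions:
 h(a) = C1 + 4*a*acos(5*a/4)/7 - 4*sqrt(16 - 25*a^2)/35


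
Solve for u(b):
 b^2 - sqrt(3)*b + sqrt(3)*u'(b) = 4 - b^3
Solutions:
 u(b) = C1 - sqrt(3)*b^4/12 - sqrt(3)*b^3/9 + b^2/2 + 4*sqrt(3)*b/3


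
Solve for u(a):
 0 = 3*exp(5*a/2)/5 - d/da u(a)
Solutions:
 u(a) = C1 + 6*exp(5*a/2)/25


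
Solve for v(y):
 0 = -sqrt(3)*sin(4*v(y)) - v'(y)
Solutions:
 v(y) = -acos((-C1 - exp(8*sqrt(3)*y))/(C1 - exp(8*sqrt(3)*y)))/4 + pi/2
 v(y) = acos((-C1 - exp(8*sqrt(3)*y))/(C1 - exp(8*sqrt(3)*y)))/4


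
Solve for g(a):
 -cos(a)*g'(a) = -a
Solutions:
 g(a) = C1 + Integral(a/cos(a), a)


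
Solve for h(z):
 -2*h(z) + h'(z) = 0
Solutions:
 h(z) = C1*exp(2*z)


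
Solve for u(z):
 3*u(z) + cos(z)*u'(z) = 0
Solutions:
 u(z) = C1*(sin(z) - 1)^(3/2)/(sin(z) + 1)^(3/2)


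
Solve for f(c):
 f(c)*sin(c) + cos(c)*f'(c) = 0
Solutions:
 f(c) = C1*cos(c)


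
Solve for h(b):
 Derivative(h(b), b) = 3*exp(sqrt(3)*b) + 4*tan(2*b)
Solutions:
 h(b) = C1 + sqrt(3)*exp(sqrt(3)*b) - 2*log(cos(2*b))


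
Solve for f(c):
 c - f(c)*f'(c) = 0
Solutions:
 f(c) = -sqrt(C1 + c^2)
 f(c) = sqrt(C1 + c^2)


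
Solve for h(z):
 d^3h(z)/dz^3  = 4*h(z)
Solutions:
 h(z) = C3*exp(2^(2/3)*z) + (C1*sin(2^(2/3)*sqrt(3)*z/2) + C2*cos(2^(2/3)*sqrt(3)*z/2))*exp(-2^(2/3)*z/2)


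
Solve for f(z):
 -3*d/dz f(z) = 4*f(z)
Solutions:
 f(z) = C1*exp(-4*z/3)


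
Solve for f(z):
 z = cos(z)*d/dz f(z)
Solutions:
 f(z) = C1 + Integral(z/cos(z), z)


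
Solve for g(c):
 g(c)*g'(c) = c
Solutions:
 g(c) = -sqrt(C1 + c^2)
 g(c) = sqrt(C1 + c^2)


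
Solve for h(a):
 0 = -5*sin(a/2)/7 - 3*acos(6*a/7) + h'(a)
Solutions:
 h(a) = C1 + 3*a*acos(6*a/7) - sqrt(49 - 36*a^2)/2 - 10*cos(a/2)/7


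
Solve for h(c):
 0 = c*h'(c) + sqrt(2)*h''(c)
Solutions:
 h(c) = C1 + C2*erf(2^(1/4)*c/2)


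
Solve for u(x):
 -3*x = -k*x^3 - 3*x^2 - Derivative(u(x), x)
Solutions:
 u(x) = C1 - k*x^4/4 - x^3 + 3*x^2/2


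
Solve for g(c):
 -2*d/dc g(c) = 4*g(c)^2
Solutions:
 g(c) = 1/(C1 + 2*c)


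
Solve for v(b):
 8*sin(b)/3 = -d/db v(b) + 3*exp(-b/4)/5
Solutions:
 v(b) = C1 + 8*cos(b)/3 - 12*exp(-b/4)/5


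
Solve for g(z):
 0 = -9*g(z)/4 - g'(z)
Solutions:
 g(z) = C1*exp(-9*z/4)


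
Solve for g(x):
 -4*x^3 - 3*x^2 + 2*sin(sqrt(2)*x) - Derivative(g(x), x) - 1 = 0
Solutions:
 g(x) = C1 - x^4 - x^3 - x - sqrt(2)*cos(sqrt(2)*x)


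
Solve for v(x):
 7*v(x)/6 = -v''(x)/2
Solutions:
 v(x) = C1*sin(sqrt(21)*x/3) + C2*cos(sqrt(21)*x/3)


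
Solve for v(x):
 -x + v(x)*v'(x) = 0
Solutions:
 v(x) = -sqrt(C1 + x^2)
 v(x) = sqrt(C1 + x^2)


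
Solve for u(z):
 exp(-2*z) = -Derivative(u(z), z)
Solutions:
 u(z) = C1 + exp(-2*z)/2


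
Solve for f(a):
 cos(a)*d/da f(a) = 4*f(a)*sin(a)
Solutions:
 f(a) = C1/cos(a)^4


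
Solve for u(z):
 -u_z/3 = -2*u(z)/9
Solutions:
 u(z) = C1*exp(2*z/3)


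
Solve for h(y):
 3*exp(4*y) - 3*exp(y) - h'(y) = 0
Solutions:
 h(y) = C1 + 3*exp(4*y)/4 - 3*exp(y)


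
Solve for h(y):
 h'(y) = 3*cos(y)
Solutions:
 h(y) = C1 + 3*sin(y)


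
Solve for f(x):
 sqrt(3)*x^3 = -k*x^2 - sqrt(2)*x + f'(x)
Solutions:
 f(x) = C1 + k*x^3/3 + sqrt(3)*x^4/4 + sqrt(2)*x^2/2


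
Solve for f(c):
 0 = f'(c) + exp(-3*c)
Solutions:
 f(c) = C1 + exp(-3*c)/3


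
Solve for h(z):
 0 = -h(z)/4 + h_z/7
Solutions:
 h(z) = C1*exp(7*z/4)


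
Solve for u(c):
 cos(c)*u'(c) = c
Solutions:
 u(c) = C1 + Integral(c/cos(c), c)


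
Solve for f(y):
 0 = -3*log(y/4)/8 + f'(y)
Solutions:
 f(y) = C1 + 3*y*log(y)/8 - 3*y*log(2)/4 - 3*y/8


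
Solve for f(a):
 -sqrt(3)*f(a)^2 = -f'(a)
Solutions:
 f(a) = -1/(C1 + sqrt(3)*a)


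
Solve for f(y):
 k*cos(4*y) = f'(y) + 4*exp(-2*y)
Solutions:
 f(y) = C1 + k*sin(4*y)/4 + 2*exp(-2*y)


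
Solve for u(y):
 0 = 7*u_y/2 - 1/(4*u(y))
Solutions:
 u(y) = -sqrt(C1 + 7*y)/7
 u(y) = sqrt(C1 + 7*y)/7


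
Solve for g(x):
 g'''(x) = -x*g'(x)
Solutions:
 g(x) = C1 + Integral(C2*airyai(-x) + C3*airybi(-x), x)


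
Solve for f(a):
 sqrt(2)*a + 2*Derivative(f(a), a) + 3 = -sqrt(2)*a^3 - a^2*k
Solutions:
 f(a) = C1 - sqrt(2)*a^4/8 - a^3*k/6 - sqrt(2)*a^2/4 - 3*a/2


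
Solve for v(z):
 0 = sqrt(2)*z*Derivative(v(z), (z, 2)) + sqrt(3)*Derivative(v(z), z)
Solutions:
 v(z) = C1 + C2*z^(1 - sqrt(6)/2)


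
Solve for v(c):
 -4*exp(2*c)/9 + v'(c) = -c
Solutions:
 v(c) = C1 - c^2/2 + 2*exp(2*c)/9


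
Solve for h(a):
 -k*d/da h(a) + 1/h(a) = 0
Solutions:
 h(a) = -sqrt(C1 + 2*a/k)
 h(a) = sqrt(C1 + 2*a/k)


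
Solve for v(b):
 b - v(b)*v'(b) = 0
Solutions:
 v(b) = -sqrt(C1 + b^2)
 v(b) = sqrt(C1 + b^2)


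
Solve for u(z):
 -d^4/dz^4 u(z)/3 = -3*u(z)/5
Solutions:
 u(z) = C1*exp(-sqrt(3)*5^(3/4)*z/5) + C2*exp(sqrt(3)*5^(3/4)*z/5) + C3*sin(sqrt(3)*5^(3/4)*z/5) + C4*cos(sqrt(3)*5^(3/4)*z/5)


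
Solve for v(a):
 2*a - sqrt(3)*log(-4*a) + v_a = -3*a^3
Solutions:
 v(a) = C1 - 3*a^4/4 - a^2 + sqrt(3)*a*log(-a) + sqrt(3)*a*(-1 + 2*log(2))


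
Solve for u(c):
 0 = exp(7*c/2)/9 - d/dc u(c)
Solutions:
 u(c) = C1 + 2*exp(7*c/2)/63


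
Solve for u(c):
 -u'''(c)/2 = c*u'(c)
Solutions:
 u(c) = C1 + Integral(C2*airyai(-2^(1/3)*c) + C3*airybi(-2^(1/3)*c), c)


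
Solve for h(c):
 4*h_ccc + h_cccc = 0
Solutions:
 h(c) = C1 + C2*c + C3*c^2 + C4*exp(-4*c)


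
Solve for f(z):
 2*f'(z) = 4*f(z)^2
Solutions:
 f(z) = -1/(C1 + 2*z)


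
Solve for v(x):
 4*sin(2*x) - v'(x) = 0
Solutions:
 v(x) = C1 - 2*cos(2*x)


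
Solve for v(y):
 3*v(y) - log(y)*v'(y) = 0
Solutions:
 v(y) = C1*exp(3*li(y))


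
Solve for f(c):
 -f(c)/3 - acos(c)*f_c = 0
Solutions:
 f(c) = C1*exp(-Integral(1/acos(c), c)/3)


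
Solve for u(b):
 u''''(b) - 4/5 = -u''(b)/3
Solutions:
 u(b) = C1 + C2*b + C3*sin(sqrt(3)*b/3) + C4*cos(sqrt(3)*b/3) + 6*b^2/5


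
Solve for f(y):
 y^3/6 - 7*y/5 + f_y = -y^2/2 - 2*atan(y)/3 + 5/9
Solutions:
 f(y) = C1 - y^4/24 - y^3/6 + 7*y^2/10 - 2*y*atan(y)/3 + 5*y/9 + log(y^2 + 1)/3


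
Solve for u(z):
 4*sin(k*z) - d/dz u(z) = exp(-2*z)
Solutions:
 u(z) = C1 + exp(-2*z)/2 - 4*cos(k*z)/k


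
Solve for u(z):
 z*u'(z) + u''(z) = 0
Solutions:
 u(z) = C1 + C2*erf(sqrt(2)*z/2)


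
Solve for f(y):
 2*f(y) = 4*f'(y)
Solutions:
 f(y) = C1*exp(y/2)


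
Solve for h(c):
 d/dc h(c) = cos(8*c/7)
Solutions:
 h(c) = C1 + 7*sin(8*c/7)/8


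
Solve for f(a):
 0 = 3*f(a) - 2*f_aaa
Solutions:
 f(a) = C3*exp(2^(2/3)*3^(1/3)*a/2) + (C1*sin(2^(2/3)*3^(5/6)*a/4) + C2*cos(2^(2/3)*3^(5/6)*a/4))*exp(-2^(2/3)*3^(1/3)*a/4)


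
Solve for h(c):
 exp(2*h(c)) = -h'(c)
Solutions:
 h(c) = log(-sqrt(-1/(C1 - c))) - log(2)/2
 h(c) = log(-1/(C1 - c))/2 - log(2)/2


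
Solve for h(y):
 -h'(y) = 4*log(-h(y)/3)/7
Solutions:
 7*Integral(1/(log(-_y) - log(3)), (_y, h(y)))/4 = C1 - y


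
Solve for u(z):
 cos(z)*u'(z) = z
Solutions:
 u(z) = C1 + Integral(z/cos(z), z)


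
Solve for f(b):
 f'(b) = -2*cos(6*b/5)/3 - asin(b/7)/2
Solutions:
 f(b) = C1 - b*asin(b/7)/2 - sqrt(49 - b^2)/2 - 5*sin(6*b/5)/9


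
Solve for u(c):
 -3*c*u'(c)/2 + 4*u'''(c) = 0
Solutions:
 u(c) = C1 + Integral(C2*airyai(3^(1/3)*c/2) + C3*airybi(3^(1/3)*c/2), c)


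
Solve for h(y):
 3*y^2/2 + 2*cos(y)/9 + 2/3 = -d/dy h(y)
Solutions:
 h(y) = C1 - y^3/2 - 2*y/3 - 2*sin(y)/9


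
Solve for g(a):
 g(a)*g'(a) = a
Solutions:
 g(a) = -sqrt(C1 + a^2)
 g(a) = sqrt(C1 + a^2)


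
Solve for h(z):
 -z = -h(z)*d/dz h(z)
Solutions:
 h(z) = -sqrt(C1 + z^2)
 h(z) = sqrt(C1 + z^2)


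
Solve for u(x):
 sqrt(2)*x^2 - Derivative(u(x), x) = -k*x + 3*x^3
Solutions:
 u(x) = C1 + k*x^2/2 - 3*x^4/4 + sqrt(2)*x^3/3


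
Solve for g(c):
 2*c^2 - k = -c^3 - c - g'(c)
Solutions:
 g(c) = C1 - c^4/4 - 2*c^3/3 - c^2/2 + c*k


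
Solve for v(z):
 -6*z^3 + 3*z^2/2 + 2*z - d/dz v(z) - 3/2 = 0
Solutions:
 v(z) = C1 - 3*z^4/2 + z^3/2 + z^2 - 3*z/2


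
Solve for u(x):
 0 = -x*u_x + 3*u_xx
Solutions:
 u(x) = C1 + C2*erfi(sqrt(6)*x/6)


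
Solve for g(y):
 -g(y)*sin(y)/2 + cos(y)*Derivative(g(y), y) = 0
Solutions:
 g(y) = C1/sqrt(cos(y))


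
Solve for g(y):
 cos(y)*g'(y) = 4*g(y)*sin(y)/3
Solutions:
 g(y) = C1/cos(y)^(4/3)


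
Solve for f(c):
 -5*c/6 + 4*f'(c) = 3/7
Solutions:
 f(c) = C1 + 5*c^2/48 + 3*c/28


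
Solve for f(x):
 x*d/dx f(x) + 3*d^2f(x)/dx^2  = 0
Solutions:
 f(x) = C1 + C2*erf(sqrt(6)*x/6)


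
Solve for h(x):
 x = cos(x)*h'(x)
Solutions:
 h(x) = C1 + Integral(x/cos(x), x)


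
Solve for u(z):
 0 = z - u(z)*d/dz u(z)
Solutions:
 u(z) = -sqrt(C1 + z^2)
 u(z) = sqrt(C1 + z^2)


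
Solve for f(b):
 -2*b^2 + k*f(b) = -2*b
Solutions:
 f(b) = 2*b*(b - 1)/k


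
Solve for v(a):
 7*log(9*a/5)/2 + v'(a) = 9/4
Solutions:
 v(a) = C1 - 7*a*log(a)/2 - 7*a*log(3) + 7*a*log(5)/2 + 23*a/4


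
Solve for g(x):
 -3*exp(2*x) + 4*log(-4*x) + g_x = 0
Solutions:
 g(x) = C1 - 4*x*log(-x) + 4*x*(1 - 2*log(2)) + 3*exp(2*x)/2


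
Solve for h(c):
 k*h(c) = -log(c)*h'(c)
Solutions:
 h(c) = C1*exp(-k*li(c))


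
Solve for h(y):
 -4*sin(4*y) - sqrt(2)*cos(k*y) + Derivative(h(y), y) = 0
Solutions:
 h(y) = C1 - cos(4*y) + sqrt(2)*sin(k*y)/k


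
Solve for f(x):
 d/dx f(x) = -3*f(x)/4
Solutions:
 f(x) = C1*exp(-3*x/4)


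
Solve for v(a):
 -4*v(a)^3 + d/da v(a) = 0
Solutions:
 v(a) = -sqrt(2)*sqrt(-1/(C1 + 4*a))/2
 v(a) = sqrt(2)*sqrt(-1/(C1 + 4*a))/2


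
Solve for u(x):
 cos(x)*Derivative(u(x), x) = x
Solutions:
 u(x) = C1 + Integral(x/cos(x), x)


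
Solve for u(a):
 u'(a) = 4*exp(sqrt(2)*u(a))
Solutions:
 u(a) = sqrt(2)*(2*log(-1/(C1 + 4*a)) - log(2))/4


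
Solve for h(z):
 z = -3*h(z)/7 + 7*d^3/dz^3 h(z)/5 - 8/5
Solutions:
 h(z) = C3*exp(105^(1/3)*z/7) - 7*z/3 + (C1*sin(3^(5/6)*35^(1/3)*z/14) + C2*cos(3^(5/6)*35^(1/3)*z/14))*exp(-105^(1/3)*z/14) - 56/15


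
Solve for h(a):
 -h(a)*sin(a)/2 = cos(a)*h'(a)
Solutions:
 h(a) = C1*sqrt(cos(a))


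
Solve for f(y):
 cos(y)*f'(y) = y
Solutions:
 f(y) = C1 + Integral(y/cos(y), y)


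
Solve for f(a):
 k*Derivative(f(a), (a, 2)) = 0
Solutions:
 f(a) = C1 + C2*a


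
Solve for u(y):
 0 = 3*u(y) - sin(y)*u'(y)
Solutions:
 u(y) = C1*(cos(y) - 1)^(3/2)/(cos(y) + 1)^(3/2)


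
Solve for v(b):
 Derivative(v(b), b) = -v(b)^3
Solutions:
 v(b) = -sqrt(2)*sqrt(-1/(C1 - b))/2
 v(b) = sqrt(2)*sqrt(-1/(C1 - b))/2


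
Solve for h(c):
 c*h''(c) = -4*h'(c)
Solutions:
 h(c) = C1 + C2/c^3


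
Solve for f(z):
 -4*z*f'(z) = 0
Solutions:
 f(z) = C1


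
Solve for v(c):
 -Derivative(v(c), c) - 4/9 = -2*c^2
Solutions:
 v(c) = C1 + 2*c^3/3 - 4*c/9


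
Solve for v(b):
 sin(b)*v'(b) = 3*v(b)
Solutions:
 v(b) = C1*(cos(b) - 1)^(3/2)/(cos(b) + 1)^(3/2)


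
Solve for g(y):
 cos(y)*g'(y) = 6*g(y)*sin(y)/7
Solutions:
 g(y) = C1/cos(y)^(6/7)


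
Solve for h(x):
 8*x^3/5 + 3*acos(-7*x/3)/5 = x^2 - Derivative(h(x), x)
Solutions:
 h(x) = C1 - 2*x^4/5 + x^3/3 - 3*x*acos(-7*x/3)/5 - 3*sqrt(9 - 49*x^2)/35


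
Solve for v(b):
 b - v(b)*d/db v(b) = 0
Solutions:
 v(b) = -sqrt(C1 + b^2)
 v(b) = sqrt(C1 + b^2)


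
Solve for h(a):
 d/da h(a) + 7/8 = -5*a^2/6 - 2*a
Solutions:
 h(a) = C1 - 5*a^3/18 - a^2 - 7*a/8


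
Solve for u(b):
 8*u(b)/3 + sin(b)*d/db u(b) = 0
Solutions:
 u(b) = C1*(cos(b) + 1)^(4/3)/(cos(b) - 1)^(4/3)


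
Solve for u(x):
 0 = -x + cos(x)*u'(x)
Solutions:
 u(x) = C1 + Integral(x/cos(x), x)


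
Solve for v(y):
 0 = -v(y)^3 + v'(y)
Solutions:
 v(y) = -sqrt(2)*sqrt(-1/(C1 + y))/2
 v(y) = sqrt(2)*sqrt(-1/(C1 + y))/2


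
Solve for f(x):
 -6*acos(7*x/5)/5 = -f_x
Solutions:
 f(x) = C1 + 6*x*acos(7*x/5)/5 - 6*sqrt(25 - 49*x^2)/35


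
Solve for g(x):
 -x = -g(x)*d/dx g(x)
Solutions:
 g(x) = -sqrt(C1 + x^2)
 g(x) = sqrt(C1 + x^2)


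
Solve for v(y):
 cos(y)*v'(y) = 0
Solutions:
 v(y) = C1


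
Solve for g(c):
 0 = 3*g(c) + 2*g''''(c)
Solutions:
 g(c) = (C1*sin(6^(1/4)*c/2) + C2*cos(6^(1/4)*c/2))*exp(-6^(1/4)*c/2) + (C3*sin(6^(1/4)*c/2) + C4*cos(6^(1/4)*c/2))*exp(6^(1/4)*c/2)


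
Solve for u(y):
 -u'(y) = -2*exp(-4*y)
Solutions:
 u(y) = C1 - exp(-4*y)/2


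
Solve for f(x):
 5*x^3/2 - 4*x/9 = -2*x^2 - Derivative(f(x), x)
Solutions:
 f(x) = C1 - 5*x^4/8 - 2*x^3/3 + 2*x^2/9


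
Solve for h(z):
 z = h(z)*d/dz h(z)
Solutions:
 h(z) = -sqrt(C1 + z^2)
 h(z) = sqrt(C1 + z^2)


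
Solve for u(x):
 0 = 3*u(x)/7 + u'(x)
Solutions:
 u(x) = C1*exp(-3*x/7)


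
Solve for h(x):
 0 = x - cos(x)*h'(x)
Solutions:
 h(x) = C1 + Integral(x/cos(x), x)


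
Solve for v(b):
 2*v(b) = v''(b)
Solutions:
 v(b) = C1*exp(-sqrt(2)*b) + C2*exp(sqrt(2)*b)


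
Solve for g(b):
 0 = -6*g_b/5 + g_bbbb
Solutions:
 g(b) = C1 + C4*exp(5^(2/3)*6^(1/3)*b/5) + (C2*sin(2^(1/3)*3^(5/6)*5^(2/3)*b/10) + C3*cos(2^(1/3)*3^(5/6)*5^(2/3)*b/10))*exp(-5^(2/3)*6^(1/3)*b/10)


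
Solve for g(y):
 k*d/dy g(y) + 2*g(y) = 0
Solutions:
 g(y) = C1*exp(-2*y/k)


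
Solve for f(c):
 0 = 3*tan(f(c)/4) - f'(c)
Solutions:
 f(c) = -4*asin(C1*exp(3*c/4)) + 4*pi
 f(c) = 4*asin(C1*exp(3*c/4))


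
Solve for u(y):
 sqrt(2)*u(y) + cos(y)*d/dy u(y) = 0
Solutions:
 u(y) = C1*(sin(y) - 1)^(sqrt(2)/2)/(sin(y) + 1)^(sqrt(2)/2)


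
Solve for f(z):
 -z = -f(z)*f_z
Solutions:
 f(z) = -sqrt(C1 + z^2)
 f(z) = sqrt(C1 + z^2)


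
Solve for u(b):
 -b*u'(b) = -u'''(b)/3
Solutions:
 u(b) = C1 + Integral(C2*airyai(3^(1/3)*b) + C3*airybi(3^(1/3)*b), b)


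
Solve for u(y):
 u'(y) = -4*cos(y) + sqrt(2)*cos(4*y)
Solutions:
 u(y) = C1 - 4*sin(y) + sqrt(2)*sin(4*y)/4


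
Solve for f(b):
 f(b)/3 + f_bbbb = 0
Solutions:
 f(b) = (C1*sin(sqrt(2)*3^(3/4)*b/6) + C2*cos(sqrt(2)*3^(3/4)*b/6))*exp(-sqrt(2)*3^(3/4)*b/6) + (C3*sin(sqrt(2)*3^(3/4)*b/6) + C4*cos(sqrt(2)*3^(3/4)*b/6))*exp(sqrt(2)*3^(3/4)*b/6)


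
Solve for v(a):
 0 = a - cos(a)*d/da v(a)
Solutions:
 v(a) = C1 + Integral(a/cos(a), a)


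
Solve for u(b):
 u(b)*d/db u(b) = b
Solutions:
 u(b) = -sqrt(C1 + b^2)
 u(b) = sqrt(C1 + b^2)


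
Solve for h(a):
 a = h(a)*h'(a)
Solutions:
 h(a) = -sqrt(C1 + a^2)
 h(a) = sqrt(C1 + a^2)


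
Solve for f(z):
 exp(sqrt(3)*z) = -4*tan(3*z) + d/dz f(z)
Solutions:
 f(z) = C1 + sqrt(3)*exp(sqrt(3)*z)/3 - 4*log(cos(3*z))/3


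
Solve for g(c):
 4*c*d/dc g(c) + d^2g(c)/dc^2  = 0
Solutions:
 g(c) = C1 + C2*erf(sqrt(2)*c)


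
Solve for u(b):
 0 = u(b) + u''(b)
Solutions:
 u(b) = C1*sin(b) + C2*cos(b)


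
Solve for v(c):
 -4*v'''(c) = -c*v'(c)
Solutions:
 v(c) = C1 + Integral(C2*airyai(2^(1/3)*c/2) + C3*airybi(2^(1/3)*c/2), c)


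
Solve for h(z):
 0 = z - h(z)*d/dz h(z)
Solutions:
 h(z) = -sqrt(C1 + z^2)
 h(z) = sqrt(C1 + z^2)


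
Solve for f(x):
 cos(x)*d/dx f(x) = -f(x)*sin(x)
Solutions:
 f(x) = C1*cos(x)


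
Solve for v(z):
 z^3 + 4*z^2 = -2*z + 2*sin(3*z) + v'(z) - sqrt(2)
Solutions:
 v(z) = C1 + z^4/4 + 4*z^3/3 + z^2 + sqrt(2)*z + 2*cos(3*z)/3


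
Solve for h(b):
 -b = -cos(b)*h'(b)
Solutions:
 h(b) = C1 + Integral(b/cos(b), b)


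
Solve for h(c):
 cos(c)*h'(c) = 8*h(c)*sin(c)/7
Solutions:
 h(c) = C1/cos(c)^(8/7)


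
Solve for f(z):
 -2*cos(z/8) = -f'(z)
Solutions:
 f(z) = C1 + 16*sin(z/8)


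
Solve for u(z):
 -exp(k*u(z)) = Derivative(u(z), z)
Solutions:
 u(z) = Piecewise((log(1/(C1*k + k*z))/k, Ne(k, 0)), (nan, True))
 u(z) = Piecewise((C1 - z, Eq(k, 0)), (nan, True))


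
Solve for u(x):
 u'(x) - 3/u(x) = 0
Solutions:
 u(x) = -sqrt(C1 + 6*x)
 u(x) = sqrt(C1 + 6*x)


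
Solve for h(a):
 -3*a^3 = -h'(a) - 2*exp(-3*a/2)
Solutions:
 h(a) = C1 + 3*a^4/4 + 4*exp(-3*a/2)/3


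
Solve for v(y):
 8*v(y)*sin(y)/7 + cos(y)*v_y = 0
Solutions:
 v(y) = C1*cos(y)^(8/7)


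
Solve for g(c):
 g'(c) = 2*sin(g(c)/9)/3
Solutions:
 -2*c/3 + 9*log(cos(g(c)/9) - 1)/2 - 9*log(cos(g(c)/9) + 1)/2 = C1


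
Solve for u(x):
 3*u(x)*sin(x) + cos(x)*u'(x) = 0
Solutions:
 u(x) = C1*cos(x)^3


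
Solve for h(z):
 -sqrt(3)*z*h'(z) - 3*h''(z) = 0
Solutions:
 h(z) = C1 + C2*erf(sqrt(2)*3^(3/4)*z/6)


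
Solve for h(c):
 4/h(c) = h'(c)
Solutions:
 h(c) = -sqrt(C1 + 8*c)
 h(c) = sqrt(C1 + 8*c)


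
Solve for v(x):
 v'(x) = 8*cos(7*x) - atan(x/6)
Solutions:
 v(x) = C1 - x*atan(x/6) + 3*log(x^2 + 36) + 8*sin(7*x)/7


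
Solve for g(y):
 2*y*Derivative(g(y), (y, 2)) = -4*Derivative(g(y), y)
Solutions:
 g(y) = C1 + C2/y


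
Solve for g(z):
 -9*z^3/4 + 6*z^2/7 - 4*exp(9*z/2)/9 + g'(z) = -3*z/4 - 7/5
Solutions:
 g(z) = C1 + 9*z^4/16 - 2*z^3/7 - 3*z^2/8 - 7*z/5 + 8*exp(9*z/2)/81


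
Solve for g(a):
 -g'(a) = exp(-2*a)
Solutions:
 g(a) = C1 + exp(-2*a)/2


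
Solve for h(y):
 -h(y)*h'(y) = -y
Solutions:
 h(y) = -sqrt(C1 + y^2)
 h(y) = sqrt(C1 + y^2)


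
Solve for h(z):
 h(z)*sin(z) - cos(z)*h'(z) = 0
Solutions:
 h(z) = C1/cos(z)


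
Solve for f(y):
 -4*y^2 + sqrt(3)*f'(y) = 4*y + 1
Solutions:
 f(y) = C1 + 4*sqrt(3)*y^3/9 + 2*sqrt(3)*y^2/3 + sqrt(3)*y/3


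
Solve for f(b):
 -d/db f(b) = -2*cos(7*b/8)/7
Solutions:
 f(b) = C1 + 16*sin(7*b/8)/49


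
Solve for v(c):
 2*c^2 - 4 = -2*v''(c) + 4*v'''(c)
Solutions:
 v(c) = C1 + C2*c + C3*exp(c/2) - c^4/12 - 2*c^3/3 - 3*c^2


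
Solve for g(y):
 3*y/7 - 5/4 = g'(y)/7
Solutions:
 g(y) = C1 + 3*y^2/2 - 35*y/4


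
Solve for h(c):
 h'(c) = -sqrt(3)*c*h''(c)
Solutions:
 h(c) = C1 + C2*c^(1 - sqrt(3)/3)


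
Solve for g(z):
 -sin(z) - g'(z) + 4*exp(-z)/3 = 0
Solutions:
 g(z) = C1 + cos(z) - 4*exp(-z)/3


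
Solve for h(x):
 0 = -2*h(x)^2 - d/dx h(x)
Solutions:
 h(x) = 1/(C1 + 2*x)


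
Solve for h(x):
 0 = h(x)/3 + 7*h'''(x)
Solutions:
 h(x) = C3*exp(-21^(2/3)*x/21) + (C1*sin(3^(1/6)*7^(2/3)*x/14) + C2*cos(3^(1/6)*7^(2/3)*x/14))*exp(21^(2/3)*x/42)


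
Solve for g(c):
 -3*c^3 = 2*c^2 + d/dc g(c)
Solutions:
 g(c) = C1 - 3*c^4/4 - 2*c^3/3


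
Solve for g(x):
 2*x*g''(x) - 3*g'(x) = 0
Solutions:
 g(x) = C1 + C2*x^(5/2)


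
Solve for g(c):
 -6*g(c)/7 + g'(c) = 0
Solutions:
 g(c) = C1*exp(6*c/7)


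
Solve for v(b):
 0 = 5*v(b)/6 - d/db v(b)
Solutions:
 v(b) = C1*exp(5*b/6)


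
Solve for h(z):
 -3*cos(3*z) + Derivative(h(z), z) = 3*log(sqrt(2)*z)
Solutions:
 h(z) = C1 + 3*z*log(z) - 3*z + 3*z*log(2)/2 + sin(3*z)


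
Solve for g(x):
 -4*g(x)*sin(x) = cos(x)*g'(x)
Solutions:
 g(x) = C1*cos(x)^4


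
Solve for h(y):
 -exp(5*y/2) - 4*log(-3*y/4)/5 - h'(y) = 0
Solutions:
 h(y) = C1 - 4*y*log(-y)/5 + 4*y*(-log(3) + 1 + 2*log(2))/5 - 2*exp(5*y/2)/5


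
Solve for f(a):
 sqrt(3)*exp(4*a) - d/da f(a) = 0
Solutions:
 f(a) = C1 + sqrt(3)*exp(4*a)/4


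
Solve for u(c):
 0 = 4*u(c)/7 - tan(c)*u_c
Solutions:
 u(c) = C1*sin(c)^(4/7)


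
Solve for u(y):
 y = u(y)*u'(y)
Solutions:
 u(y) = -sqrt(C1 + y^2)
 u(y) = sqrt(C1 + y^2)


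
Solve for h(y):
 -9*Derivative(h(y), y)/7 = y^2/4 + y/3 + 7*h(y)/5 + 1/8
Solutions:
 h(y) = C1*exp(-49*y/45) - 5*y^2/28 + 185*y/2058 - 23105/134456


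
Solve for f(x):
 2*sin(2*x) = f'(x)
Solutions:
 f(x) = C1 - cos(2*x)


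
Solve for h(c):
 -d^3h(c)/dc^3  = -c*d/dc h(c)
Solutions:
 h(c) = C1 + Integral(C2*airyai(c) + C3*airybi(c), c)


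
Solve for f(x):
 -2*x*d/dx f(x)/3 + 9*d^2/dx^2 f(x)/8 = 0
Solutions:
 f(x) = C1 + C2*erfi(2*sqrt(6)*x/9)


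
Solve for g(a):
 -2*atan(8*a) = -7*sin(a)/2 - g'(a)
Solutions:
 g(a) = C1 + 2*a*atan(8*a) - log(64*a^2 + 1)/8 + 7*cos(a)/2


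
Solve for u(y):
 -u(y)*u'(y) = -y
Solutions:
 u(y) = -sqrt(C1 + y^2)
 u(y) = sqrt(C1 + y^2)


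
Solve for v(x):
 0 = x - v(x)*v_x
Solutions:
 v(x) = -sqrt(C1 + x^2)
 v(x) = sqrt(C1 + x^2)


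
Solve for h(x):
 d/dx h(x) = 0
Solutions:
 h(x) = C1


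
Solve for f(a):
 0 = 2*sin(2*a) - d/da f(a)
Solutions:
 f(a) = C1 - cos(2*a)


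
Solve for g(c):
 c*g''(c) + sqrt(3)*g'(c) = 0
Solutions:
 g(c) = C1 + C2*c^(1 - sqrt(3))


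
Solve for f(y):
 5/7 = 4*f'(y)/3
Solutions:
 f(y) = C1 + 15*y/28


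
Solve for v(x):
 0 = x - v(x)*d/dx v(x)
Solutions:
 v(x) = -sqrt(C1 + x^2)
 v(x) = sqrt(C1 + x^2)


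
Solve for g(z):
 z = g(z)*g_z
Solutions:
 g(z) = -sqrt(C1 + z^2)
 g(z) = sqrt(C1 + z^2)
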